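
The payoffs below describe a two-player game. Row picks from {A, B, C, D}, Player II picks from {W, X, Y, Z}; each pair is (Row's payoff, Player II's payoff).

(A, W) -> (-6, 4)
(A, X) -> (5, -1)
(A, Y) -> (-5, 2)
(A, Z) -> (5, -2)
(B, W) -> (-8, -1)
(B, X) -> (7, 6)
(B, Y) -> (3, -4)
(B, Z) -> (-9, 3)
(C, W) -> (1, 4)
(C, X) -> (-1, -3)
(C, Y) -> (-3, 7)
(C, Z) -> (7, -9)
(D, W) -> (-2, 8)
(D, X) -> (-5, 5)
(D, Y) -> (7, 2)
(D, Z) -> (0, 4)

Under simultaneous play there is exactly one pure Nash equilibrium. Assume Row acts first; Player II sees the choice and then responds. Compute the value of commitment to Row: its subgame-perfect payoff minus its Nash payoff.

Solve by backward induction (Row leads).
- A: BR = W, leader payoff -6.
- B: BR = X, leader payoff 7.
- C: BR = Y, leader payoff -3.
- D: BR = W, leader payoff -2.
Row's induced payoffs are -6, 7, -3, -2, so Row commits to B. Subgame-perfect outcome: (B, X) with payoffs (7, 6).
Under simultaneous play:
Row's best replies: W→C; X→B; Y→D; Z→C.
Player II's best replies: A→W; B→X; C→Y; D→W.
The unique mutual best reply is (B, X), giving (7, 6).
Row's commitment gain: 7 − 7 = 0.

0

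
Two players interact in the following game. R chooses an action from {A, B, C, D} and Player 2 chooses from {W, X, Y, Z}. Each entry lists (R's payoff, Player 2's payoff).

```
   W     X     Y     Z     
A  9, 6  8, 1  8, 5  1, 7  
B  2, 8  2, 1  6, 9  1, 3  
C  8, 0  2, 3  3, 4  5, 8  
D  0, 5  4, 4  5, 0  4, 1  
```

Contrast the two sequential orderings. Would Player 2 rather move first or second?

second

If R leads: Player 2's best replies are A→Z, B→Y, C→Z, D→W; R's induced payoffs 1, 6, 5, 0; outcome (B, Y), payoffs (6, 9).
If Player 2 leads: R's best replies are W→A, X→A, Y→A, Z→C; Player 2's induced payoffs 6, 1, 5, 8; outcome (C, Z), payoffs (5, 8).
Player 2 gets 8 moving first and 9 moving second, so Player 2 prefers to move second.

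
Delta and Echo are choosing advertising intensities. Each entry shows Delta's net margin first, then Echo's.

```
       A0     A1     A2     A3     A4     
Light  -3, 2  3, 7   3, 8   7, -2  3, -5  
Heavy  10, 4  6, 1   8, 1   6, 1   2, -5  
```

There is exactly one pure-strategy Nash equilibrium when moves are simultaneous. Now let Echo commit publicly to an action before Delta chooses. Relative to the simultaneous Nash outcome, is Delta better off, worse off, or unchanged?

unchanged

Work backward from Delta's decision.
- A0 → Delta plays Heavy (best of -3, 10); Echo gets 4.
- A1 → Delta plays Heavy (best of 3, 6); Echo gets 1.
- A2 → Delta plays Heavy (best of 3, 8); Echo gets 1.
- A3 → Delta plays Light (best of 7, 6); Echo gets -2.
- A4 → Delta plays Light (best of 3, 2); Echo gets -5.
Maximizing over 4, 1, 1, -2, -5, Echo chooses A0. Subgame-perfect outcome: (Heavy, A0) with payoffs (10, 4).
Now find the simultaneous Nash equilibrium.
Delta's best replies: A0→Heavy; A1→Heavy; A2→Heavy; A3→Light; A4→Light.
Echo's best replies: Light→A2; Heavy→A0.
The unique mutual best reply is (Heavy, A0), giving (10, 4).
Delta earns 10 sequentially versus 10 at the Nash outcome: unchanged.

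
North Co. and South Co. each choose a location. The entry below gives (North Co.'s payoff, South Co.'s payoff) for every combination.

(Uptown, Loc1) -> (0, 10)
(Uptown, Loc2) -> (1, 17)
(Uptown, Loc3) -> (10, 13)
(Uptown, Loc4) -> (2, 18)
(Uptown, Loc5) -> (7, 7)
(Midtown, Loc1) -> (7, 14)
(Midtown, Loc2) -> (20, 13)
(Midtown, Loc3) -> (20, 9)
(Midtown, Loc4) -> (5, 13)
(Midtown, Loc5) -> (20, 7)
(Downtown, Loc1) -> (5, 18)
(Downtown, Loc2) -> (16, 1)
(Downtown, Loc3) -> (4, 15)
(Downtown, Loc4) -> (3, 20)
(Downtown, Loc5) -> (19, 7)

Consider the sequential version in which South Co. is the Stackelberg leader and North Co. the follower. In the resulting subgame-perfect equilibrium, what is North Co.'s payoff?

Backward induction with South Co. moving first.
- Loc1: North Co. compares 0, 7, 5 and picks Midtown; South Co. would get 14.
- Loc2: North Co. compares 1, 20, 16 and picks Midtown; South Co. would get 13.
- Loc3: North Co. compares 10, 20, 4 and picks Midtown; South Co. would get 9.
- Loc4: North Co. compares 2, 5, 3 and picks Midtown; South Co. would get 13.
- Loc5: North Co. compares 7, 20, 19 and picks Midtown; South Co. would get 7.
Maximizing over 14, 13, 9, 13, 7, South Co. chooses Loc1. Subgame-perfect outcome: (Midtown, Loc1) with payoffs (7, 14).

7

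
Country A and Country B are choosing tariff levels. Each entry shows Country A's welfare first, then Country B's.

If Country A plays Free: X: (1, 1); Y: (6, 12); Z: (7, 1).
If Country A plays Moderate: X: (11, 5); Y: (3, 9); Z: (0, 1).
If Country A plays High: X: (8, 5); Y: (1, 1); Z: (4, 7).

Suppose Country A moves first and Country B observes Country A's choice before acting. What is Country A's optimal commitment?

Work backward from Country B's decision.
- Free: Country B compares 1, 12, 1 and picks Y; Country A would get 6.
- Moderate: Country B compares 5, 9, 1 and picks Y; Country A would get 3.
- High: Country B compares 5, 1, 7 and picks Z; Country A would get 4.
Among 6, 3, 4, the best is 6 at Free. Subgame-perfect outcome: (Free, Y) with payoffs (6, 12).

Free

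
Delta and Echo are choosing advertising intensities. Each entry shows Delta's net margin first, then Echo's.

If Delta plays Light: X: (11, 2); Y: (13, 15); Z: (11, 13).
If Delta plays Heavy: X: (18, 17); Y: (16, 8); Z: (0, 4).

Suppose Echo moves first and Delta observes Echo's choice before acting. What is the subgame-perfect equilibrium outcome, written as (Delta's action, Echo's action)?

Backward induction with Echo moving first.
- X: BR = Heavy, leader payoff 17.
- Y: BR = Heavy, leader payoff 8.
- Z: BR = Light, leader payoff 13.
Maximizing over 17, 8, 13, Echo chooses X. Subgame-perfect outcome: (Heavy, X) with payoffs (18, 17).

(Heavy, X)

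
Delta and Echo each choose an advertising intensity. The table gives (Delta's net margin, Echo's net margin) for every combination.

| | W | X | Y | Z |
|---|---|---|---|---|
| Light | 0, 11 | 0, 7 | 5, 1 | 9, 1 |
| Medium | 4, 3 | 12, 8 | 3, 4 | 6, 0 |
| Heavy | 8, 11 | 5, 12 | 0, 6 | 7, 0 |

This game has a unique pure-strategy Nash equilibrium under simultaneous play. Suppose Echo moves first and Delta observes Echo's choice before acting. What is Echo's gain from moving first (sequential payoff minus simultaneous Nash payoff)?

3

Backward induction with Echo moving first.
- W: Delta compares 0, 4, 8 and picks Heavy; Echo would get 11.
- X: Delta compares 0, 12, 5 and picks Medium; Echo would get 8.
- Y: Delta compares 5, 3, 0 and picks Light; Echo would get 1.
- Z: Delta compares 9, 6, 7 and picks Light; Echo would get 1.
Maximizing over 11, 8, 1, 1, Echo chooses W. Subgame-perfect outcome: (Heavy, W) with payoffs (8, 11).
Under simultaneous play:
Delta's best replies: W→Heavy; X→Medium; Y→Light; Z→Light.
Echo's best replies: Light→W; Medium→X; Heavy→X.
The unique mutual best reply is (Medium, X), giving (12, 8).
Echo's commitment gain: 11 − 8 = 3.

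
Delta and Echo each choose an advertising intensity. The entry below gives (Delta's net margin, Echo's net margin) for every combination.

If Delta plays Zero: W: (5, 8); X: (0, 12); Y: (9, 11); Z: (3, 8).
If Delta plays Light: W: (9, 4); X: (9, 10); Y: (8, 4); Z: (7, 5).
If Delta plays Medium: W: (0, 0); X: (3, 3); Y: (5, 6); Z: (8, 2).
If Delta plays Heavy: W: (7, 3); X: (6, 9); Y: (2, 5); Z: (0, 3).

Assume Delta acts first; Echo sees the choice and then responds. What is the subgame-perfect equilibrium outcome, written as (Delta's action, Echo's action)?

(Light, X)

Echo best-responds to each possible Delta move:
- Zero: Echo compares 8, 12, 11, 8 and picks X; Delta would get 0.
- Light: Echo compares 4, 10, 4, 5 and picks X; Delta would get 9.
- Medium: Echo compares 0, 3, 6, 2 and picks Y; Delta would get 5.
- Heavy: Echo compares 3, 9, 5, 3 and picks X; Delta would get 6.
Among 0, 9, 5, 6, the best is 9 at Light. Subgame-perfect outcome: (Light, X) with payoffs (9, 10).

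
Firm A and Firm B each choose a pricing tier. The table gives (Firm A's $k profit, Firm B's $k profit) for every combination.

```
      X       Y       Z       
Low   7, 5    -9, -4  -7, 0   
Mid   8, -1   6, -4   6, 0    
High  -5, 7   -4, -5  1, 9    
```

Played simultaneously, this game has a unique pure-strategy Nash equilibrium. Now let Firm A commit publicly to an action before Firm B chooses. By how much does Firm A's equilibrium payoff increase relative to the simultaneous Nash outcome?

1

Backward induction with Firm A moving first.
- Low: Firm B compares 5, -4, 0 and picks X; Firm A would get 7.
- Mid: Firm B compares -1, -4, 0 and picks Z; Firm A would get 6.
- High: Firm B compares 7, -5, 9 and picks Z; Firm A would get 1.
Firm A's induced payoffs are 7, 6, 1, so Firm A commits to Low. Subgame-perfect outcome: (Low, X) with payoffs (7, 5).
Now find the simultaneous Nash equilibrium.
Firm A's best replies: X→Mid; Y→Mid; Z→Mid.
Firm B's best replies: Low→X; Mid→Z; High→Z.
The unique mutual best reply is (Mid, Z), giving (6, 0).
Firm A's commitment gain: 7 − 6 = 1.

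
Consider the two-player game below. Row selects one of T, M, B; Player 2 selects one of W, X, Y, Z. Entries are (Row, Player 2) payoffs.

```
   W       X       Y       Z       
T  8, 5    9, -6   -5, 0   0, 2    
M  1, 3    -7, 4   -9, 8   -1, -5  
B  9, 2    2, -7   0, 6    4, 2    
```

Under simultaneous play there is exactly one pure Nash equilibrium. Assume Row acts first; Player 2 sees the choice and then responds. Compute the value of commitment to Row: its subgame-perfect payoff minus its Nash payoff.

8

Solve by backward induction (Row leads).
- T → Player 2 plays W (best of 5, -6, 0, 2); Row gets 8.
- M → Player 2 plays Y (best of 3, 4, 8, -5); Row gets -9.
- B → Player 2 plays Y (best of 2, -7, 6, 2); Row gets 0.
Row's induced payoffs are 8, -9, 0, so Row commits to T. Subgame-perfect outcome: (T, W) with payoffs (8, 5).
Under simultaneous play:
Row's best replies: W→B; X→T; Y→B; Z→B.
Player 2's best replies: T→W; M→Y; B→Y.
Only (B, Y) has each player best-responding; Nash payoffs (0, 6).
Row's commitment gain: 8 − 0 = 8.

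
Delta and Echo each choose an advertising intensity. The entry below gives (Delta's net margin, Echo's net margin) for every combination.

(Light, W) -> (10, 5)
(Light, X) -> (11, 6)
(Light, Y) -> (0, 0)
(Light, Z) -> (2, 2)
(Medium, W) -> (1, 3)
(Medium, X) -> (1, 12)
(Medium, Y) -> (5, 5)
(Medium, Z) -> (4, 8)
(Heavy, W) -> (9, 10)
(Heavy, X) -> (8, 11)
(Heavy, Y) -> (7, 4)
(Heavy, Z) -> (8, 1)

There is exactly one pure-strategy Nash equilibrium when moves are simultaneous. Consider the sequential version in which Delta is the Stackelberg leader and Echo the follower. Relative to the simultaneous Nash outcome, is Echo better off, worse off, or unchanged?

Solve by backward induction (Delta leads).
- Light: Echo compares 5, 6, 0, 2 and picks X; Delta would get 11.
- Medium: Echo compares 3, 12, 5, 8 and picks X; Delta would get 1.
- Heavy: Echo compares 10, 11, 4, 1 and picks X; Delta would get 8.
Among 11, 1, 8, the best is 11 at Light. Subgame-perfect outcome: (Light, X) with payoffs (11, 6).
Under simultaneous play:
Delta's best replies: W→Light; X→Light; Y→Heavy; Z→Heavy.
Echo's best replies: Light→X; Medium→X; Heavy→X.
Only (Light, X) has each player best-responding; Nash payoffs (11, 6).
Echo earns 6 sequentially versus 6 at the Nash outcome: unchanged.

unchanged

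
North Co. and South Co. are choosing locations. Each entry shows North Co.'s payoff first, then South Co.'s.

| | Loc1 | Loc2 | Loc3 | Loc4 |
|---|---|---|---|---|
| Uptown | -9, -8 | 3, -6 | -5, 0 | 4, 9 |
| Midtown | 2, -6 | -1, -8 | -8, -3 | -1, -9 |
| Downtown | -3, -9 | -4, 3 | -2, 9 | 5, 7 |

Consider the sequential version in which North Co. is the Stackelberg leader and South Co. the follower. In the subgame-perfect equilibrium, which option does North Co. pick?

Uptown

Solve by backward induction (North Co. leads).
- Uptown: BR = Loc4, leader payoff 4.
- Midtown: BR = Loc3, leader payoff -8.
- Downtown: BR = Loc3, leader payoff -2.
Maximizing over 4, -8, -2, North Co. chooses Uptown. Subgame-perfect outcome: (Uptown, Loc4) with payoffs (4, 9).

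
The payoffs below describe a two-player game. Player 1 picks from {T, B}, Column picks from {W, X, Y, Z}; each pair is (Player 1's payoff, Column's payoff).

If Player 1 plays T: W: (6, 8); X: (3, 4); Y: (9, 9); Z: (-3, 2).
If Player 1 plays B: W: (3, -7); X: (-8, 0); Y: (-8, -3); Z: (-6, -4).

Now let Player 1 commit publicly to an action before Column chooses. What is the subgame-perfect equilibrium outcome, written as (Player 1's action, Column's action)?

Backward induction with Player 1 moving first.
- T → Column plays Y (best of 8, 4, 9, 2); Player 1 gets 9.
- B → Column plays X (best of -7, 0, -3, -4); Player 1 gets -8.
Among 9, -8, the best is 9 at T. Subgame-perfect outcome: (T, Y) with payoffs (9, 9).

(T, Y)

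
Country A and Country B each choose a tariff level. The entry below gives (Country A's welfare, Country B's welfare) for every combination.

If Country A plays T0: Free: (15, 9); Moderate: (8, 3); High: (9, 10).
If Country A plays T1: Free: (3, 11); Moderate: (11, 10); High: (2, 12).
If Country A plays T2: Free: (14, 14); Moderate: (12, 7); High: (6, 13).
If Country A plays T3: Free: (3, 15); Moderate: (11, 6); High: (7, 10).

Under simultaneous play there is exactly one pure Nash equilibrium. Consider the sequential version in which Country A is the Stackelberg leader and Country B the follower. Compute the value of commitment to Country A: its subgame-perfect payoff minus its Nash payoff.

5

Country B best-responds to each possible Country A move:
- T0: BR = High, leader payoff 9.
- T1: BR = High, leader payoff 2.
- T2: BR = Free, leader payoff 14.
- T3: BR = Free, leader payoff 3.
Maximizing over 9, 2, 14, 3, Country A chooses T2. Subgame-perfect outcome: (T2, Free) with payoffs (14, 14).
Now find the simultaneous Nash equilibrium.
Country A's best replies: Free→T0; Moderate→T2; High→T0.
Country B's best replies: T0→High; T1→High; T2→Free; T3→Free.
Only (T0, High) has each player best-responding; Nash payoffs (9, 10).
Country A's commitment gain: 14 − 9 = 5.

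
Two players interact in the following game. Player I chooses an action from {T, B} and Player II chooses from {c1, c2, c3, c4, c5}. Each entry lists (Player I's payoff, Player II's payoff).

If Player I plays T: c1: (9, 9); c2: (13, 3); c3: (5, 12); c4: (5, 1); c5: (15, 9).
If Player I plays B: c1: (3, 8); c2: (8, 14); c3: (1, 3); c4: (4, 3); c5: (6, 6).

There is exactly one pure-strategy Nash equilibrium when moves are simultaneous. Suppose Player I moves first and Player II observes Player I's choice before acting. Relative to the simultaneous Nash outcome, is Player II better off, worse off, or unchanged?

Backward induction with Player I moving first.
- T: BR = c3, leader payoff 5.
- B: BR = c2, leader payoff 8.
Among 5, 8, the best is 8 at B. Subgame-perfect outcome: (B, c2) with payoffs (8, 14).
Now find the simultaneous Nash equilibrium.
Player I's best replies: c1→T; c2→T; c3→T; c4→T; c5→T.
Player II's best replies: T→c3; B→c2.
Only (T, c3) has each player best-responding; Nash payoffs (5, 12).
Player II earns 14 sequentially versus 12 at the Nash outcome: better off.

better off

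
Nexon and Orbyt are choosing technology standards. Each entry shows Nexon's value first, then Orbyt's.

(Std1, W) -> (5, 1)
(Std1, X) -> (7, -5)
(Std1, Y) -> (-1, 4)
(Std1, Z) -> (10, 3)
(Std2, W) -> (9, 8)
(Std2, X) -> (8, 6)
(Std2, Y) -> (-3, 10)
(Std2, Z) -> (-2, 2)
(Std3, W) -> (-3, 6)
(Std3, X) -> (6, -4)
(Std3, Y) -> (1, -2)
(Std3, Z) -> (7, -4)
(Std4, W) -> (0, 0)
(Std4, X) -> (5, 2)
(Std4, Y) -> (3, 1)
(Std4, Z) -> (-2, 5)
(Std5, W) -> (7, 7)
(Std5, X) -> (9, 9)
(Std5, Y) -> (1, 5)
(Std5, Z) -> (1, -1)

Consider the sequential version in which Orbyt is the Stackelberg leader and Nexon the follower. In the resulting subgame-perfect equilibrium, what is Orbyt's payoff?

9

Solve by backward induction (Orbyt leads).
- W: Nexon compares 5, 9, -3, 0, 7 and picks Std2; Orbyt would get 8.
- X: Nexon compares 7, 8, 6, 5, 9 and picks Std5; Orbyt would get 9.
- Y: Nexon compares -1, -3, 1, 3, 1 and picks Std4; Orbyt would get 1.
- Z: Nexon compares 10, -2, 7, -2, 1 and picks Std1; Orbyt would get 3.
Among 8, 9, 1, 3, the best is 9 at X. Subgame-perfect outcome: (Std5, X) with payoffs (9, 9).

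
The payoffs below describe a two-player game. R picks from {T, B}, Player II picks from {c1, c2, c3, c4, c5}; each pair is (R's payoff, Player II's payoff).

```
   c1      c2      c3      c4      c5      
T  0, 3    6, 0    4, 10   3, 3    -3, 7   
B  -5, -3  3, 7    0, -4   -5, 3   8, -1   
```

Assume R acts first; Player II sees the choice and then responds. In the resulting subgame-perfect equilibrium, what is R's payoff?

Work backward from Player II's decision.
- T: BR = c3, leader payoff 4.
- B: BR = c2, leader payoff 3.
Maximizing over 4, 3, R chooses T. Subgame-perfect outcome: (T, c3) with payoffs (4, 10).

4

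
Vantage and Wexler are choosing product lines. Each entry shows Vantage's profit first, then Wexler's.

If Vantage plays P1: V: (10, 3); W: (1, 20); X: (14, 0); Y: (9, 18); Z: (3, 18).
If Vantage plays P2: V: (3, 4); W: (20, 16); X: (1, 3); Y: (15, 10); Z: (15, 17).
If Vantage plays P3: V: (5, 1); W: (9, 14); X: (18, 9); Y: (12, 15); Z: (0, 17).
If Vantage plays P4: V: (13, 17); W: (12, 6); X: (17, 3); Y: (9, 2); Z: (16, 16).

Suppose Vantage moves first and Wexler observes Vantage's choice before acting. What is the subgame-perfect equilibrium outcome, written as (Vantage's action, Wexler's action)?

Backward induction with Vantage moving first.
- P1 → Wexler plays W (best of 3, 20, 0, 18, 18); Vantage gets 1.
- P2 → Wexler plays Z (best of 4, 16, 3, 10, 17); Vantage gets 15.
- P3 → Wexler plays Z (best of 1, 14, 9, 15, 17); Vantage gets 0.
- P4 → Wexler plays V (best of 17, 6, 3, 2, 16); Vantage gets 13.
Maximizing over 1, 15, 0, 13, Vantage chooses P2. Subgame-perfect outcome: (P2, Z) with payoffs (15, 17).

(P2, Z)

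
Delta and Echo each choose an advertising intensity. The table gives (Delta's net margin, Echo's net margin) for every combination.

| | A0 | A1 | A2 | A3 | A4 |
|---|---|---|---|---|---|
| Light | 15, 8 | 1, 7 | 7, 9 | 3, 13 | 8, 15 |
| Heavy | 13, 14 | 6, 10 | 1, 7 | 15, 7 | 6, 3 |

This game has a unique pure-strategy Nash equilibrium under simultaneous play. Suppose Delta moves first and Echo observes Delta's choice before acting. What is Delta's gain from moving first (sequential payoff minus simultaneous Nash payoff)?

Echo best-responds to each possible Delta move:
- Light → Echo plays A4 (best of 8, 7, 9, 13, 15); Delta gets 8.
- Heavy → Echo plays A0 (best of 14, 10, 7, 7, 3); Delta gets 13.
Among 8, 13, the best is 13 at Heavy. Subgame-perfect outcome: (Heavy, A0) with payoffs (13, 14).
Now find the simultaneous Nash equilibrium.
Delta's best replies: A0→Light; A1→Heavy; A2→Light; A3→Heavy; A4→Light.
Echo's best replies: Light→A4; Heavy→A0.
Only (Light, A4) has each player best-responding; Nash payoffs (8, 15).
Delta's commitment gain: 13 − 8 = 5.

5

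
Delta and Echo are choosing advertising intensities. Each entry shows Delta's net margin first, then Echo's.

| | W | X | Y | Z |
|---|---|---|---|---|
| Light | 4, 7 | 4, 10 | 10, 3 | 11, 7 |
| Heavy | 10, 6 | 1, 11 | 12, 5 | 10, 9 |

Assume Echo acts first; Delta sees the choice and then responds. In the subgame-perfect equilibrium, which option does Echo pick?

Delta best-responds to each possible Echo move:
- W → Delta plays Heavy (best of 4, 10); Echo gets 6.
- X → Delta plays Light (best of 4, 1); Echo gets 10.
- Y → Delta plays Heavy (best of 10, 12); Echo gets 5.
- Z → Delta plays Light (best of 11, 10); Echo gets 7.
Maximizing over 6, 10, 5, 7, Echo chooses X. Subgame-perfect outcome: (Light, X) with payoffs (4, 10).

X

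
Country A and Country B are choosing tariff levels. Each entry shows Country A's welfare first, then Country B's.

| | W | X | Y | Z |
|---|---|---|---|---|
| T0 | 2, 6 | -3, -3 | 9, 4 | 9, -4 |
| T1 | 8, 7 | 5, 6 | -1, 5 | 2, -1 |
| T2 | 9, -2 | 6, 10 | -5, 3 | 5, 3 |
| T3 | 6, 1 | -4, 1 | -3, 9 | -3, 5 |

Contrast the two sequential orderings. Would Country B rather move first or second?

first

If Country A leads: Country B's best replies are T0→W, T1→W, T2→X, T3→Y; Country A's induced payoffs 2, 8, 6, -3; outcome (T1, W), payoffs (8, 7).
If Country B leads: Country A's best replies are W→T2, X→T2, Y→T0, Z→T0; Country B's induced payoffs -2, 10, 4, -4; outcome (T2, X), payoffs (6, 10).
Country B gets 10 moving first and 7 moving second, so Country B prefers to move first.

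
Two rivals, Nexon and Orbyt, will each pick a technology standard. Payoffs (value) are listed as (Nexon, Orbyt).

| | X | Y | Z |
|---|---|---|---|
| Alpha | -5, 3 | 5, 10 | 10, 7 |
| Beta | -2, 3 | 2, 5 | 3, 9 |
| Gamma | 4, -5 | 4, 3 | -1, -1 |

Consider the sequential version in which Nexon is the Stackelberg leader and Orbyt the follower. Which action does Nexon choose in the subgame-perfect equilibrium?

Alpha

Work backward from Orbyt's decision.
- Alpha → Orbyt plays Y (best of 3, 10, 7); Nexon gets 5.
- Beta → Orbyt plays Z (best of 3, 5, 9); Nexon gets 3.
- Gamma → Orbyt plays Y (best of -5, 3, -1); Nexon gets 4.
Maximizing over 5, 3, 4, Nexon chooses Alpha. Subgame-perfect outcome: (Alpha, Y) with payoffs (5, 10).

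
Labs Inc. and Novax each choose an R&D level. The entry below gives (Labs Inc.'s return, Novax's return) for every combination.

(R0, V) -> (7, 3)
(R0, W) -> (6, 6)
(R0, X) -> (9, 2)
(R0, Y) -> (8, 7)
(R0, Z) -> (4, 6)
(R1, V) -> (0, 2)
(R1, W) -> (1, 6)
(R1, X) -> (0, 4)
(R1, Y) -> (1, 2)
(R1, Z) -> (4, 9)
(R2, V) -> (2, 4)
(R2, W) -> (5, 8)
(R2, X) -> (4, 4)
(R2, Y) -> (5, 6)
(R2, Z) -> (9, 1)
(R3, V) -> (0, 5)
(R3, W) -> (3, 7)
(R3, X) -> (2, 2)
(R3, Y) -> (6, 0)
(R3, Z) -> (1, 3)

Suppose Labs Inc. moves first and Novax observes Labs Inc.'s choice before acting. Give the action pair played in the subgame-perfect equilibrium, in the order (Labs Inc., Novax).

Solve by backward induction (Labs Inc. leads).
- R0: Novax compares 3, 6, 2, 7, 6 and picks Y; Labs Inc. would get 8.
- R1: Novax compares 2, 6, 4, 2, 9 and picks Z; Labs Inc. would get 4.
- R2: Novax compares 4, 8, 4, 6, 1 and picks W; Labs Inc. would get 5.
- R3: Novax compares 5, 7, 2, 0, 3 and picks W; Labs Inc. would get 3.
Maximizing over 8, 4, 5, 3, Labs Inc. chooses R0. Subgame-perfect outcome: (R0, Y) with payoffs (8, 7).

(R0, Y)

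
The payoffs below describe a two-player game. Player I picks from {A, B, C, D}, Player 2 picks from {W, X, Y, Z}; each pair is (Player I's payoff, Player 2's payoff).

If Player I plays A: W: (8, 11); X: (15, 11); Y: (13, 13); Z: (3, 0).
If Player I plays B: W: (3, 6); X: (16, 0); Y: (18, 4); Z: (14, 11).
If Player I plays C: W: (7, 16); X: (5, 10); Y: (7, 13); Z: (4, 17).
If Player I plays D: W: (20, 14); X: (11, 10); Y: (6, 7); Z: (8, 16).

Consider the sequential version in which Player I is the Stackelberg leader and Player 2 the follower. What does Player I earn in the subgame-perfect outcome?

14

Backward induction with Player I moving first.
- A: BR = Y, leader payoff 13.
- B: BR = Z, leader payoff 14.
- C: BR = Z, leader payoff 4.
- D: BR = Z, leader payoff 8.
Player I's induced payoffs are 13, 14, 4, 8, so Player I commits to B. Subgame-perfect outcome: (B, Z) with payoffs (14, 11).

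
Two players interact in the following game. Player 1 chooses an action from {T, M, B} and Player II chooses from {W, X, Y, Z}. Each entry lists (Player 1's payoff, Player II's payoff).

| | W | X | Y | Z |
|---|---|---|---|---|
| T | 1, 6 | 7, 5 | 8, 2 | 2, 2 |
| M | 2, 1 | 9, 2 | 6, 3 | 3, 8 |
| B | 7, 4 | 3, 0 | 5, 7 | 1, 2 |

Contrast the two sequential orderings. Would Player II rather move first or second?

If Player 1 leads: Player II's best replies are T→W, M→Z, B→Y; Player 1's induced payoffs 1, 3, 5; outcome (B, Y), payoffs (5, 7).
If Player II leads: Player 1's best replies are W→B, X→M, Y→T, Z→M; Player II's induced payoffs 4, 2, 2, 8; outcome (M, Z), payoffs (3, 8).
Player II gets 8 moving first and 7 moving second, so Player II prefers to move first.

first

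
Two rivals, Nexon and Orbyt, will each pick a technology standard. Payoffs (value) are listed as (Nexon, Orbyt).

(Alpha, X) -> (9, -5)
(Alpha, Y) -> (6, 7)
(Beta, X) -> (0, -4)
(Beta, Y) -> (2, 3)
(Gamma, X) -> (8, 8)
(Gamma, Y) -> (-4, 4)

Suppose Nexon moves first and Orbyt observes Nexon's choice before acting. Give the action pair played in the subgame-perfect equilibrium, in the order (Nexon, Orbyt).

(Gamma, X)

Orbyt best-responds to each possible Nexon move:
- Alpha → Orbyt plays Y (best of -5, 7); Nexon gets 6.
- Beta → Orbyt plays Y (best of -4, 3); Nexon gets 2.
- Gamma → Orbyt plays X (best of 8, 4); Nexon gets 8.
Nexon's induced payoffs are 6, 2, 8, so Nexon commits to Gamma. Subgame-perfect outcome: (Gamma, X) with payoffs (8, 8).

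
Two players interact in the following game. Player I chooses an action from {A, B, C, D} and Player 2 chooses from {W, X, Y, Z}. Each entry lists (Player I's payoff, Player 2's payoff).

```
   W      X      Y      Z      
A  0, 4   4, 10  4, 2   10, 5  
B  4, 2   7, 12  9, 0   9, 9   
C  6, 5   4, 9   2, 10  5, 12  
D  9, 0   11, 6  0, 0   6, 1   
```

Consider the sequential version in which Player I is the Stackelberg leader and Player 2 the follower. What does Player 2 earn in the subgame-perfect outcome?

Backward induction with Player I moving first.
- A: Player 2 compares 4, 10, 2, 5 and picks X; Player I would get 4.
- B: Player 2 compares 2, 12, 0, 9 and picks X; Player I would get 7.
- C: Player 2 compares 5, 9, 10, 12 and picks Z; Player I would get 5.
- D: Player 2 compares 0, 6, 0, 1 and picks X; Player I would get 11.
Among 4, 7, 5, 11, the best is 11 at D. Subgame-perfect outcome: (D, X) with payoffs (11, 6).

6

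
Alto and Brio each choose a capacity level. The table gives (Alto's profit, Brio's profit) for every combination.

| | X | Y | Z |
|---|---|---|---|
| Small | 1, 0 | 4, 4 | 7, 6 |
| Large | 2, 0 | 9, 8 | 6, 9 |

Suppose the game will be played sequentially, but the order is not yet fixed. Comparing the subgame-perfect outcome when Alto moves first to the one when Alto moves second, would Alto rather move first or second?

second

If Alto leads: Brio's best replies are Small→Z, Large→Z; Alto's induced payoffs 7, 6; outcome (Small, Z), payoffs (7, 6).
If Brio leads: Alto's best replies are X→Large, Y→Large, Z→Small; Brio's induced payoffs 0, 8, 6; outcome (Large, Y), payoffs (9, 8).
Alto gets 7 moving first and 9 moving second, so Alto prefers to move second.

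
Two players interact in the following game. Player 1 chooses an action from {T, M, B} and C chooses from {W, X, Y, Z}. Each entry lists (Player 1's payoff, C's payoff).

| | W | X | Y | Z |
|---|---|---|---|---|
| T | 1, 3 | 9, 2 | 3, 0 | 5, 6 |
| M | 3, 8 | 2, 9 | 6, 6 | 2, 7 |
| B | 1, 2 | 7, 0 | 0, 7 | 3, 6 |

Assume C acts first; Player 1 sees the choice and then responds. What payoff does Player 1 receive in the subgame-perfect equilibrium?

Player 1 best-responds to each possible C move:
- W: BR = M, leader payoff 8.
- X: BR = T, leader payoff 2.
- Y: BR = M, leader payoff 6.
- Z: BR = T, leader payoff 6.
Maximizing over 8, 2, 6, 6, C chooses W. Subgame-perfect outcome: (M, W) with payoffs (3, 8).

3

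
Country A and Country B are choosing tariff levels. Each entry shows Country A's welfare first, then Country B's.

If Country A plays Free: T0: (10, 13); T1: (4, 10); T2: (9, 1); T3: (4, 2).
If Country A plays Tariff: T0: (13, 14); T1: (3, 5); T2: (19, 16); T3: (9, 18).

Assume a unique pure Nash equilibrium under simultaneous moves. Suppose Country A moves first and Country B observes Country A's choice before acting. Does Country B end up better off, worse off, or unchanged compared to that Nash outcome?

worse off

Work backward from Country B's decision.
- Free: Country B compares 13, 10, 1, 2 and picks T0; Country A would get 10.
- Tariff: Country B compares 14, 5, 16, 18 and picks T3; Country A would get 9.
Among 10, 9, the best is 10 at Free. Subgame-perfect outcome: (Free, T0) with payoffs (10, 13).
For the simultaneous game, intersect best replies.
Country A's best replies: T0→Tariff; T1→Free; T2→Tariff; T3→Tariff.
Country B's best replies: Free→T0; Tariff→T3.
Only (Tariff, T3) has each player best-responding; Nash payoffs (9, 18).
Country B earns 13 sequentially versus 18 at the Nash outcome: worse off.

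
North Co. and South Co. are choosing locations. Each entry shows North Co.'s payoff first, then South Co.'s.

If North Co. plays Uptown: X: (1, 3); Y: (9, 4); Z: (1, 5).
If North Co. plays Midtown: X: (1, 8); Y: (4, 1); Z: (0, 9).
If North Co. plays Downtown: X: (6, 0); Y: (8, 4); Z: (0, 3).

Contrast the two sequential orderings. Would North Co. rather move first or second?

If North Co. leads: South Co.'s best replies are Uptown→Z, Midtown→Z, Downtown→Y; North Co.'s induced payoffs 1, 0, 8; outcome (Downtown, Y), payoffs (8, 4).
If South Co. leads: North Co.'s best replies are X→Downtown, Y→Uptown, Z→Uptown; South Co.'s induced payoffs 0, 4, 5; outcome (Uptown, Z), payoffs (1, 5).
North Co. gets 8 moving first and 1 moving second, so North Co. prefers to move first.

first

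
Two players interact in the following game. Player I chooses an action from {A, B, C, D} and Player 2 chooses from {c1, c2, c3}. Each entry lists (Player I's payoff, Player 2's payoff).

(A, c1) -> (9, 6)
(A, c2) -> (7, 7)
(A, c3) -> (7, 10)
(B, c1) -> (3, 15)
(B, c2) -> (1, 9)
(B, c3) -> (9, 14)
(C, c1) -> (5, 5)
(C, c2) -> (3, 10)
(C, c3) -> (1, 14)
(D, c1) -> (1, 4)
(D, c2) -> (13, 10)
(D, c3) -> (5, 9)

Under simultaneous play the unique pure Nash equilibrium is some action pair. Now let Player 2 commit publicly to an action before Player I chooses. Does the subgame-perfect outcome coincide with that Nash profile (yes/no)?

Solve by backward induction (Player 2 leads).
- c1: Player I compares 9, 3, 5, 1 and picks A; Player 2 would get 6.
- c2: Player I compares 7, 1, 3, 13 and picks D; Player 2 would get 10.
- c3: Player I compares 7, 9, 1, 5 and picks B; Player 2 would get 14.
Player 2's induced payoffs are 6, 10, 14, so Player 2 commits to c3. Subgame-perfect outcome: (B, c3) with payoffs (9, 14).
Under simultaneous play:
Player I's best replies: c1→A; c2→D; c3→B.
Player 2's best replies: A→c3; B→c1; C→c3; D→c2.
Only (D, c2) has each player best-responding; Nash payoffs (13, 10).
Sequential outcome (B, c3) differs from the Nash profile (D, c2).

no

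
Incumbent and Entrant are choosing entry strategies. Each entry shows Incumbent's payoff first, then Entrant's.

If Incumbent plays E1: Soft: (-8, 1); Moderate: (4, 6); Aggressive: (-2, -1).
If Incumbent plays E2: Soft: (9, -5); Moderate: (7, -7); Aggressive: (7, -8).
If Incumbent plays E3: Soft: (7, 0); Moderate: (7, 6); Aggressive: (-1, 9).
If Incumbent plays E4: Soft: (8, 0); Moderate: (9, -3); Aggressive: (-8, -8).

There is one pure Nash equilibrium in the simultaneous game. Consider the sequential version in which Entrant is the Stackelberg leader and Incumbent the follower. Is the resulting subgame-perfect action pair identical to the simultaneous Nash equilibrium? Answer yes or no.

Work backward from Incumbent's decision.
- Soft → Incumbent plays E2 (best of -8, 9, 7, 8); Entrant gets -5.
- Moderate → Incumbent plays E4 (best of 4, 7, 7, 9); Entrant gets -3.
- Aggressive → Incumbent plays E2 (best of -2, 7, -1, -8); Entrant gets -8.
Maximizing over -5, -3, -8, Entrant chooses Moderate. Subgame-perfect outcome: (E4, Moderate) with payoffs (9, -3).
Now find the simultaneous Nash equilibrium.
Incumbent's best replies: Soft→E2; Moderate→E4; Aggressive→E2.
Entrant's best replies: E1→Moderate; E2→Soft; E3→Aggressive; E4→Soft.
The unique mutual best reply is (E2, Soft), giving (9, -5).
Sequential outcome (E4, Moderate) differs from the Nash profile (E2, Soft).

no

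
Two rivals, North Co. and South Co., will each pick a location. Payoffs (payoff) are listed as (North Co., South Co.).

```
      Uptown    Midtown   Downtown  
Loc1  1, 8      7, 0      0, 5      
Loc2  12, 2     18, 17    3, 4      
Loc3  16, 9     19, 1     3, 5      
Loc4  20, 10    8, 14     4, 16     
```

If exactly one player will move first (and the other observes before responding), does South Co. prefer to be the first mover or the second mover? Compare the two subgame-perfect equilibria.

If North Co. leads: South Co.'s best replies are Loc1→Uptown, Loc2→Midtown, Loc3→Uptown, Loc4→Downtown; North Co.'s induced payoffs 1, 18, 16, 4; outcome (Loc2, Midtown), payoffs (18, 17).
If South Co. leads: North Co.'s best replies are Uptown→Loc4, Midtown→Loc3, Downtown→Loc4; South Co.'s induced payoffs 10, 1, 16; outcome (Loc4, Downtown), payoffs (4, 16).
South Co. gets 16 moving first and 17 moving second, so South Co. prefers to move second.

second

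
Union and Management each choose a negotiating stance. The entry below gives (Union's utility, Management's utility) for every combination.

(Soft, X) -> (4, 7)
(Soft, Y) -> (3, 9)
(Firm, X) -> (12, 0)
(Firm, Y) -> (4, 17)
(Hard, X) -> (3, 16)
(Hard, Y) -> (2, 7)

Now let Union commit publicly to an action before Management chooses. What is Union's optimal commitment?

Firm

Work backward from Management's decision.
- Soft → Management plays Y (best of 7, 9); Union gets 3.
- Firm → Management plays Y (best of 0, 17); Union gets 4.
- Hard → Management plays X (best of 16, 7); Union gets 3.
Maximizing over 3, 4, 3, Union chooses Firm. Subgame-perfect outcome: (Firm, Y) with payoffs (4, 17).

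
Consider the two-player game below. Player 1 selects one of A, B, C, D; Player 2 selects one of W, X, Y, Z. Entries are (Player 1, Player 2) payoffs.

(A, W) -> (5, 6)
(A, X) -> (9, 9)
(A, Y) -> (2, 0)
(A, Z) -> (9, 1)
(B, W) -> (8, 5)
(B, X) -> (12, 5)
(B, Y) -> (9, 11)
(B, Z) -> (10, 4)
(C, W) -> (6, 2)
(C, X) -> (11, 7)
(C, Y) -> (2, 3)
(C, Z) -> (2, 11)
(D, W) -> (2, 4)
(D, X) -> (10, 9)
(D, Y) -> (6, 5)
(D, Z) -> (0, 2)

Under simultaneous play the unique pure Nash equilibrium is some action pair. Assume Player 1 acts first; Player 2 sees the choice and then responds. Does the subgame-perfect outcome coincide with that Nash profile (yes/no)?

Backward induction with Player 1 moving first.
- A → Player 2 plays X (best of 6, 9, 0, 1); Player 1 gets 9.
- B → Player 2 plays Y (best of 5, 5, 11, 4); Player 1 gets 9.
- C → Player 2 plays Z (best of 2, 7, 3, 11); Player 1 gets 2.
- D → Player 2 plays X (best of 4, 9, 5, 2); Player 1 gets 10.
Among 9, 9, 2, 10, the best is 10 at D. Subgame-perfect outcome: (D, X) with payoffs (10, 9).
Now find the simultaneous Nash equilibrium.
Player 1's best replies: W→B; X→B; Y→B; Z→B.
Player 2's best replies: A→X; B→Y; C→Z; D→X.
The unique mutual best reply is (B, Y), giving (9, 11).
Sequential outcome (D, X) differs from the Nash profile (B, Y).

no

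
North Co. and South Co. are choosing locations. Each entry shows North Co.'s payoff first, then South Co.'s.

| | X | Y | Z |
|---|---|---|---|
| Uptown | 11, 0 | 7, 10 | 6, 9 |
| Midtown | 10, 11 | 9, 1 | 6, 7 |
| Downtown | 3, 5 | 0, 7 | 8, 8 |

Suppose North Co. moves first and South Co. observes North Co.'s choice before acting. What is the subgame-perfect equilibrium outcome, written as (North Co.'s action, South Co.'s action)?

Backward induction with North Co. moving first.
- Uptown: BR = Y, leader payoff 7.
- Midtown: BR = X, leader payoff 10.
- Downtown: BR = Z, leader payoff 8.
Among 7, 10, 8, the best is 10 at Midtown. Subgame-perfect outcome: (Midtown, X) with payoffs (10, 11).

(Midtown, X)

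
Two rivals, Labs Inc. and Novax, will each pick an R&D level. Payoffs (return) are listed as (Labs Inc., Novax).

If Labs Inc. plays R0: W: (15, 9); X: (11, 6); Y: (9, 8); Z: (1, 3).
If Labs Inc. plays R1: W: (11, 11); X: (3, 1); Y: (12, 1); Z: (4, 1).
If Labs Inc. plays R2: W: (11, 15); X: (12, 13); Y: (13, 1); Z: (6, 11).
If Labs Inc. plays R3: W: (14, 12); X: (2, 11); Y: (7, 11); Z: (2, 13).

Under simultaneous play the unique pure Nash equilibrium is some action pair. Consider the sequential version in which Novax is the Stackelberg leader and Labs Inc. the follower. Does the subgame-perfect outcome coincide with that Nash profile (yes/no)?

Solve by backward induction (Novax leads).
- W: BR = R0, leader payoff 9.
- X: BR = R2, leader payoff 13.
- Y: BR = R2, leader payoff 1.
- Z: BR = R2, leader payoff 11.
Among 9, 13, 1, 11, the best is 13 at X. Subgame-perfect outcome: (R2, X) with payoffs (12, 13).
For the simultaneous game, intersect best replies.
Labs Inc.'s best replies: W→R0; X→R2; Y→R2; Z→R2.
Novax's best replies: R0→W; R1→W; R2→W; R3→Z.
The unique mutual best reply is (R0, W), giving (15, 9).
Sequential outcome (R2, X) differs from the Nash profile (R0, W).

no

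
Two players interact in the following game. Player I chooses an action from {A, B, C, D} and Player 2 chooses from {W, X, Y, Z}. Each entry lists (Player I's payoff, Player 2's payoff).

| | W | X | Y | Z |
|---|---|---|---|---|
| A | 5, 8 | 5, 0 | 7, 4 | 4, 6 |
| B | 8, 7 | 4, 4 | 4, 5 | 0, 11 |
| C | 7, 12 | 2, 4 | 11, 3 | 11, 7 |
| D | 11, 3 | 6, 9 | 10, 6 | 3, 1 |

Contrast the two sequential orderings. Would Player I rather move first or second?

first

If Player I leads: Player 2's best replies are A→W, B→Z, C→W, D→X; Player I's induced payoffs 5, 0, 7, 6; outcome (C, W), payoffs (7, 12).
If Player 2 leads: Player I's best replies are W→D, X→D, Y→C, Z→C; Player 2's induced payoffs 3, 9, 3, 7; outcome (D, X), payoffs (6, 9).
Player I gets 7 moving first and 6 moving second, so Player I prefers to move first.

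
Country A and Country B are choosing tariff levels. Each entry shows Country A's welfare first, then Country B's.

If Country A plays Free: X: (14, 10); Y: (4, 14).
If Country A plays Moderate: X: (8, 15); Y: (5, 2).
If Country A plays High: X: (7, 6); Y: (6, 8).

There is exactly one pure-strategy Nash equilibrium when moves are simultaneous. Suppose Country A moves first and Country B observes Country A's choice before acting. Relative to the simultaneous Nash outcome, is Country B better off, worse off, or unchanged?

better off

Work backward from Country B's decision.
- Free: Country B compares 10, 14 and picks Y; Country A would get 4.
- Moderate: Country B compares 15, 2 and picks X; Country A would get 8.
- High: Country B compares 6, 8 and picks Y; Country A would get 6.
Maximizing over 4, 8, 6, Country A chooses Moderate. Subgame-perfect outcome: (Moderate, X) with payoffs (8, 15).
Under simultaneous play:
Country A's best replies: X→Free; Y→High.
Country B's best replies: Free→Y; Moderate→X; High→Y.
Only (High, Y) has each player best-responding; Nash payoffs (6, 8).
Country B earns 15 sequentially versus 8 at the Nash outcome: better off.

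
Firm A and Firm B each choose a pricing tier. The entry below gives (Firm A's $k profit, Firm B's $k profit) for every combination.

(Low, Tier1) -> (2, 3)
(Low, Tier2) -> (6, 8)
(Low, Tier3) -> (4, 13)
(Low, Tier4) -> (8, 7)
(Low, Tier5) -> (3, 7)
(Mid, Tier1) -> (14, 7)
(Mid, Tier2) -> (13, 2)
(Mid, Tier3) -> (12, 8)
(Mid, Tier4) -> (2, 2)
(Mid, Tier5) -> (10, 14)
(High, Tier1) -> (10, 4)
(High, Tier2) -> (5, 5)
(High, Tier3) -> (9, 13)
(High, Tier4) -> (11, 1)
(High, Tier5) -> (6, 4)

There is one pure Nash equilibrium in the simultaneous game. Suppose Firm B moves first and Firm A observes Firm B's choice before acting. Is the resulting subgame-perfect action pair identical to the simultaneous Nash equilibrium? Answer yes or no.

yes

Work backward from Firm A's decision.
- Tier1 → Firm A plays Mid (best of 2, 14, 10); Firm B gets 7.
- Tier2 → Firm A plays Mid (best of 6, 13, 5); Firm B gets 2.
- Tier3 → Firm A plays Mid (best of 4, 12, 9); Firm B gets 8.
- Tier4 → Firm A plays High (best of 8, 2, 11); Firm B gets 1.
- Tier5 → Firm A plays Mid (best of 3, 10, 6); Firm B gets 14.
Firm B's induced payoffs are 7, 2, 8, 1, 14, so Firm B commits to Tier5. Subgame-perfect outcome: (Mid, Tier5) with payoffs (10, 14).
For the simultaneous game, intersect best replies.
Firm A's best replies: Tier1→Mid; Tier2→Mid; Tier3→Mid; Tier4→High; Tier5→Mid.
Firm B's best replies: Low→Tier3; Mid→Tier5; High→Tier3.
The unique mutual best reply is (Mid, Tier5), giving (10, 14).
Sequential outcome (Mid, Tier5) coincides with the Nash profile (Mid, Tier5).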